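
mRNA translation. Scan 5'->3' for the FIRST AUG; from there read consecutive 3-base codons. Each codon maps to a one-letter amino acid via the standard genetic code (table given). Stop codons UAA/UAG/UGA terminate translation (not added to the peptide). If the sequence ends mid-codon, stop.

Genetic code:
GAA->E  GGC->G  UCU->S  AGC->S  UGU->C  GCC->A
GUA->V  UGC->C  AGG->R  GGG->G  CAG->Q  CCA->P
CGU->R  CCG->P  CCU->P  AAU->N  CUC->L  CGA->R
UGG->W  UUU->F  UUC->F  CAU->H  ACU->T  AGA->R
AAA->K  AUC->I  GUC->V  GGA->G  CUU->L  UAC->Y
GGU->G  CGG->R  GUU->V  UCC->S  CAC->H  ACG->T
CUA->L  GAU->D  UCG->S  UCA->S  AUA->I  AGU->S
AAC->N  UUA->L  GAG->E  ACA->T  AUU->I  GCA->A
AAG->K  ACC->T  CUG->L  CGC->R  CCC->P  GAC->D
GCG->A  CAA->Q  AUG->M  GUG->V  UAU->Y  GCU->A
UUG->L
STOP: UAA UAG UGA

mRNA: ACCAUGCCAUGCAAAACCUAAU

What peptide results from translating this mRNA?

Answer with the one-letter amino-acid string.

start AUG at pos 3
pos 3: AUG -> M; peptide=M
pos 6: CCA -> P; peptide=MP
pos 9: UGC -> C; peptide=MPC
pos 12: AAA -> K; peptide=MPCK
pos 15: ACC -> T; peptide=MPCKT
pos 18: UAA -> STOP

Answer: MPCKT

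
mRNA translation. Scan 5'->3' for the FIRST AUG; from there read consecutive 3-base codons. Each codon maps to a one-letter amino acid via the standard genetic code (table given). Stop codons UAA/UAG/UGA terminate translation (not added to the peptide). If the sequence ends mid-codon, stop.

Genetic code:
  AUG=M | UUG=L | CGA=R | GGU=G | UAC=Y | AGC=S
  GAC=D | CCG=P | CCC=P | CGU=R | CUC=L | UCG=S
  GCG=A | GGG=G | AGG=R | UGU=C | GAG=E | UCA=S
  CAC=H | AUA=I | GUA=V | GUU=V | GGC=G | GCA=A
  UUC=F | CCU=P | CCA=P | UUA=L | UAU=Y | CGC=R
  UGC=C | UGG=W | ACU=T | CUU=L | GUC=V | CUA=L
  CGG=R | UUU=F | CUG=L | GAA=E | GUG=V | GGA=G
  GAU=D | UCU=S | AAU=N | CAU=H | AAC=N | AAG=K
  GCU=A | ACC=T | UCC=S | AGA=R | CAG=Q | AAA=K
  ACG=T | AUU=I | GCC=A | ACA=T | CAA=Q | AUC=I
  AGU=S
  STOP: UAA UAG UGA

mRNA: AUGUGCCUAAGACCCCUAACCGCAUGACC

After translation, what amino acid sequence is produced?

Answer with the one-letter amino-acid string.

Answer: MCLRPLTA

Derivation:
start AUG at pos 0
pos 0: AUG -> M; peptide=M
pos 3: UGC -> C; peptide=MC
pos 6: CUA -> L; peptide=MCL
pos 9: AGA -> R; peptide=MCLR
pos 12: CCC -> P; peptide=MCLRP
pos 15: CUA -> L; peptide=MCLRPL
pos 18: ACC -> T; peptide=MCLRPLT
pos 21: GCA -> A; peptide=MCLRPLTA
pos 24: UGA -> STOP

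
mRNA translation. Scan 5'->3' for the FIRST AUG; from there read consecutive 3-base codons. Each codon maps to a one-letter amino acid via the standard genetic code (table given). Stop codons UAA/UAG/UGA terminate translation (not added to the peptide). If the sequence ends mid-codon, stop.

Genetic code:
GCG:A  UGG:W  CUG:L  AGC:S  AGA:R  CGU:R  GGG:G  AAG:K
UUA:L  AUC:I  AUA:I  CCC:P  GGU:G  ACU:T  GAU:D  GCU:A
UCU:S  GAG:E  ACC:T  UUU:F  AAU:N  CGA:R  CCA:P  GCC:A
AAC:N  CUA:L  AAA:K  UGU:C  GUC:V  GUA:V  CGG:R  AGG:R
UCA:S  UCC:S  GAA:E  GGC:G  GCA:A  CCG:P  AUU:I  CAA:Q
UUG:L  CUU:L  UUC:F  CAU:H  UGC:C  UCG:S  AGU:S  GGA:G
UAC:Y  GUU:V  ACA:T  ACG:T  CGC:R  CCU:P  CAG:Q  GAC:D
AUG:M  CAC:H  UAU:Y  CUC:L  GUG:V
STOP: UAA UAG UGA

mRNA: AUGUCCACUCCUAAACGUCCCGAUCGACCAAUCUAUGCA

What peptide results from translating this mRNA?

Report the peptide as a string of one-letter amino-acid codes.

Answer: MSTPKRPDRPIYA

Derivation:
start AUG at pos 0
pos 0: AUG -> M; peptide=M
pos 3: UCC -> S; peptide=MS
pos 6: ACU -> T; peptide=MST
pos 9: CCU -> P; peptide=MSTP
pos 12: AAA -> K; peptide=MSTPK
pos 15: CGU -> R; peptide=MSTPKR
pos 18: CCC -> P; peptide=MSTPKRP
pos 21: GAU -> D; peptide=MSTPKRPD
pos 24: CGA -> R; peptide=MSTPKRPDR
pos 27: CCA -> P; peptide=MSTPKRPDRP
pos 30: AUC -> I; peptide=MSTPKRPDRPI
pos 33: UAU -> Y; peptide=MSTPKRPDRPIY
pos 36: GCA -> A; peptide=MSTPKRPDRPIYA
pos 39: only 0 nt remain (<3), stop (end of mRNA)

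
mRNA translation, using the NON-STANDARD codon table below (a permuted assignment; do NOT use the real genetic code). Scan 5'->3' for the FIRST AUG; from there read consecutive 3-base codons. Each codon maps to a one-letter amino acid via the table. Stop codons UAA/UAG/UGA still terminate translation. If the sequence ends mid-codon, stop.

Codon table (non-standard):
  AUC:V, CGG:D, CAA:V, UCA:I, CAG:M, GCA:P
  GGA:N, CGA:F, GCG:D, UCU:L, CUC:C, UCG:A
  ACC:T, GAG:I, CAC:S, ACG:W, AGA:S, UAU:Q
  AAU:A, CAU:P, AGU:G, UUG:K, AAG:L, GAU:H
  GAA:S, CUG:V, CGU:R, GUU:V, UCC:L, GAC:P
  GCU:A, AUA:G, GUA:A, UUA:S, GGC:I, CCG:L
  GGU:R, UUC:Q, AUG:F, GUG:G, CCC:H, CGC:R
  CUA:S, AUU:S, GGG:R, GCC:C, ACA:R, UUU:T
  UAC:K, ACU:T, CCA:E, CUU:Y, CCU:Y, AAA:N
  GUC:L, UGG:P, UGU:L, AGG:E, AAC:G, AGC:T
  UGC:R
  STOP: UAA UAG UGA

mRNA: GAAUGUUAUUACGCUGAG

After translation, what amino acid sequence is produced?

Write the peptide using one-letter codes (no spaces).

Answer: FSSR

Derivation:
start AUG at pos 2
pos 2: AUG -> F; peptide=F
pos 5: UUA -> S; peptide=FS
pos 8: UUA -> S; peptide=FSS
pos 11: CGC -> R; peptide=FSSR
pos 14: UGA -> STOP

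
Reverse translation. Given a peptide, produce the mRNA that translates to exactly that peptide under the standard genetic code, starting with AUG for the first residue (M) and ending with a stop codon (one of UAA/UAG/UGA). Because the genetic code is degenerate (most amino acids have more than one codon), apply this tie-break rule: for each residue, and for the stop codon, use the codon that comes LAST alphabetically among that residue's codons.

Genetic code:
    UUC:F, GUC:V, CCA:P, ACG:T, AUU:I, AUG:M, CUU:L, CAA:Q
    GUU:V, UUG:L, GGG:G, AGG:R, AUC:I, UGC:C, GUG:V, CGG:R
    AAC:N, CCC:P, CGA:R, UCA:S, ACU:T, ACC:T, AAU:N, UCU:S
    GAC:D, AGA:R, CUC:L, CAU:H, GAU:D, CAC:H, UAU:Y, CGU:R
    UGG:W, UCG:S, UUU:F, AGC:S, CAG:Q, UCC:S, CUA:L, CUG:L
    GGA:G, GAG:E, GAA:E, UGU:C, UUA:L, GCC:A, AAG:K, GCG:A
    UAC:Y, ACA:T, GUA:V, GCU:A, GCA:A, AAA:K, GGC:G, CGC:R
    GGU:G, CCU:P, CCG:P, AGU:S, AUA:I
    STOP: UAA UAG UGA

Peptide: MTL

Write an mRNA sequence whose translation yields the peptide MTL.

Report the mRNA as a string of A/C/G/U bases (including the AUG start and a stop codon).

Answer: mRNA: AUGACUUUGUGA

Derivation:
residue 1: M -> AUG (start codon)
residue 2: T codons sorted = ACA,ACC,ACG,ACU -> pick last = ACU
residue 3: L codons sorted = CUA,CUC,CUG,CUU,UUA,UUG -> pick last = UUG
terminator: stop codons sorted = UAA,UAG,UGA -> pick last = UGA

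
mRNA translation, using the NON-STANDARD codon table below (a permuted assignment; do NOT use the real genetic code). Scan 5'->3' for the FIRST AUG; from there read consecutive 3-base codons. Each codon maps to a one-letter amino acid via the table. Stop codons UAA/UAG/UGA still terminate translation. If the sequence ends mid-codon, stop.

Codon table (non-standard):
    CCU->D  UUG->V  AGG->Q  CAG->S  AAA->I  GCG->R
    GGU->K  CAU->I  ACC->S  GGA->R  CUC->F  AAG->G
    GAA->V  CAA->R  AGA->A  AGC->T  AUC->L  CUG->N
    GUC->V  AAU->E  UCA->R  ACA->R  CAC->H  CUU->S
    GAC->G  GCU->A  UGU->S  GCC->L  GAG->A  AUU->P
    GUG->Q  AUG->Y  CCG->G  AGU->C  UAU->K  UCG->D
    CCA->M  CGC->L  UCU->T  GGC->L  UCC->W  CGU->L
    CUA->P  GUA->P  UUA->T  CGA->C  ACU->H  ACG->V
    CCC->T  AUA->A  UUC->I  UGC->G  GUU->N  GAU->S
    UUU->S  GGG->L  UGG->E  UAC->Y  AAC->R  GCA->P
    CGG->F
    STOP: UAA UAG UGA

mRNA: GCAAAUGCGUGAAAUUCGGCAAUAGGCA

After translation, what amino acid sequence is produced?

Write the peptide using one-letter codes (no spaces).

start AUG at pos 4
pos 4: AUG -> Y; peptide=Y
pos 7: CGU -> L; peptide=YL
pos 10: GAA -> V; peptide=YLV
pos 13: AUU -> P; peptide=YLVP
pos 16: CGG -> F; peptide=YLVPF
pos 19: CAA -> R; peptide=YLVPFR
pos 22: UAG -> STOP

Answer: YLVPFR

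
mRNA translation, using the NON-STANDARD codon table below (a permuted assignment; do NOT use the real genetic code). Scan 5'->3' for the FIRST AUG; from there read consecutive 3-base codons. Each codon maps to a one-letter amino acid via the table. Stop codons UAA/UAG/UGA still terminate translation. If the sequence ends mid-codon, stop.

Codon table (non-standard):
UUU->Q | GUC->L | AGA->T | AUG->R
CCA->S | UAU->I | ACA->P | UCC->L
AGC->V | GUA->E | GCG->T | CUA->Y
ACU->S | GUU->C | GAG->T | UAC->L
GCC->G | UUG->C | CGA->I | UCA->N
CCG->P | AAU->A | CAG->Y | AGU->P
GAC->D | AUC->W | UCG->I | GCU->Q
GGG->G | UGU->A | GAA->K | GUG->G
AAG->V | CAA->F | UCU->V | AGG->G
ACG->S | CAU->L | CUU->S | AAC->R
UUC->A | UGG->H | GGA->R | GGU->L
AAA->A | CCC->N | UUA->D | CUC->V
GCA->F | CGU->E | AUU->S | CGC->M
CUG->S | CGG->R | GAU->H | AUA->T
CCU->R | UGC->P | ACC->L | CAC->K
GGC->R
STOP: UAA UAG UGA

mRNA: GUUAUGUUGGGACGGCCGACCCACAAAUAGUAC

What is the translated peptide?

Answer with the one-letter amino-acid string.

start AUG at pos 3
pos 3: AUG -> R; peptide=R
pos 6: UUG -> C; peptide=RC
pos 9: GGA -> R; peptide=RCR
pos 12: CGG -> R; peptide=RCRR
pos 15: CCG -> P; peptide=RCRRP
pos 18: ACC -> L; peptide=RCRRPL
pos 21: CAC -> K; peptide=RCRRPLK
pos 24: AAA -> A; peptide=RCRRPLKA
pos 27: UAG -> STOP

Answer: RCRRPLKA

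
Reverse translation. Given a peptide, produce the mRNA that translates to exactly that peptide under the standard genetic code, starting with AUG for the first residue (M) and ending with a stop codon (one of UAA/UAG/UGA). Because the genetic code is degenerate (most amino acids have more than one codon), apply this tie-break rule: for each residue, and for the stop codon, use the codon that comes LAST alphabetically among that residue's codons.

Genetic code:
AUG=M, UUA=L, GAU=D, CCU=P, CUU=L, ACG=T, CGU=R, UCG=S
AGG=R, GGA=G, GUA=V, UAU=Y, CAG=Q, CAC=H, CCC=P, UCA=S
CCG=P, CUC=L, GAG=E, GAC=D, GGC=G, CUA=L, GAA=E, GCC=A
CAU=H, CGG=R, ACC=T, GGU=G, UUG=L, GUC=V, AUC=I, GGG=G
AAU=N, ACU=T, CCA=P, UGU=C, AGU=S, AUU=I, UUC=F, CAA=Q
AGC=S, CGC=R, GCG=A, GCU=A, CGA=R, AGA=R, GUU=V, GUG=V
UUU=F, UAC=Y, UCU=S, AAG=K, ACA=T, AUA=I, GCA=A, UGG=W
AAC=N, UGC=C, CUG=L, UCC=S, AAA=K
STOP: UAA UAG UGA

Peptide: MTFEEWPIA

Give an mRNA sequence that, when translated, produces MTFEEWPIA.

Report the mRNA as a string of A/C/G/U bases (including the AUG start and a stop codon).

Answer: mRNA: AUGACUUUUGAGGAGUGGCCUAUUGCUUGA

Derivation:
residue 1: M -> AUG (start codon)
residue 2: T codons sorted = ACA,ACC,ACG,ACU -> pick last = ACU
residue 3: F codons sorted = UUC,UUU -> pick last = UUU
residue 4: E codons sorted = GAA,GAG -> pick last = GAG
residue 5: E codons sorted = GAA,GAG -> pick last = GAG
residue 6: W -> UGG (only codon)
residue 7: P codons sorted = CCA,CCC,CCG,CCU -> pick last = CCU
residue 8: I codons sorted = AUA,AUC,AUU -> pick last = AUU
residue 9: A codons sorted = GCA,GCC,GCG,GCU -> pick last = GCU
terminator: stop codons sorted = UAA,UAG,UGA -> pick last = UGA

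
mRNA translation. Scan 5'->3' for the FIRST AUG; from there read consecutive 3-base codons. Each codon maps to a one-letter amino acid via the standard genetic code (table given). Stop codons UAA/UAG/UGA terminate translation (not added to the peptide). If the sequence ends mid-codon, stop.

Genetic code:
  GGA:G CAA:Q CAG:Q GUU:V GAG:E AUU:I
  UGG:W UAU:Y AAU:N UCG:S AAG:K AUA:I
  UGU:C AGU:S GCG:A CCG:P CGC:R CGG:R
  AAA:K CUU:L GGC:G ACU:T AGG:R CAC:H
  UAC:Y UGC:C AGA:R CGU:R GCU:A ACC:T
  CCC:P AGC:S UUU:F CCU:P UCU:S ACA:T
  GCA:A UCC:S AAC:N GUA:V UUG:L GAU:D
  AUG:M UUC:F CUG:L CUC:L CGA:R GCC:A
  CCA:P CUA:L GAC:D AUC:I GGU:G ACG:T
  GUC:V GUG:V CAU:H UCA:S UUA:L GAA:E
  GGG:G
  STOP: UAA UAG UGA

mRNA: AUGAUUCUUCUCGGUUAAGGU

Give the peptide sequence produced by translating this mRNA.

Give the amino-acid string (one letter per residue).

start AUG at pos 0
pos 0: AUG -> M; peptide=M
pos 3: AUU -> I; peptide=MI
pos 6: CUU -> L; peptide=MIL
pos 9: CUC -> L; peptide=MILL
pos 12: GGU -> G; peptide=MILLG
pos 15: UAA -> STOP

Answer: MILLG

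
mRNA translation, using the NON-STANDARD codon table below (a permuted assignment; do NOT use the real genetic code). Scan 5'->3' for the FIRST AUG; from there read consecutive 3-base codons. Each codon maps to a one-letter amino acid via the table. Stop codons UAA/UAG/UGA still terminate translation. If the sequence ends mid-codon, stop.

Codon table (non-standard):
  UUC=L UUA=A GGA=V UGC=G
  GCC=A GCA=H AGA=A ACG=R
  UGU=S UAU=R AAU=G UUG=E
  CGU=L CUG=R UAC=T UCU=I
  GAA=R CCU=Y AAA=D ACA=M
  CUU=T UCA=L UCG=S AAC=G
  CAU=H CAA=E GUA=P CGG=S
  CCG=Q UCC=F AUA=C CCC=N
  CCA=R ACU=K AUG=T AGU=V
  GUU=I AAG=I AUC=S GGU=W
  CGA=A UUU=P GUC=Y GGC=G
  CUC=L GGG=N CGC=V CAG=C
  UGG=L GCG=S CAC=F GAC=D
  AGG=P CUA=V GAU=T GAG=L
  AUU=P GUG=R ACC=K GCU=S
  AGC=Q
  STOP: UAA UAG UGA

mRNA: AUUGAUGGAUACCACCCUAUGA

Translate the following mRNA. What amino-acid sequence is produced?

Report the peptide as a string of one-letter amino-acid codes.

start AUG at pos 4
pos 4: AUG -> T; peptide=T
pos 7: GAU -> T; peptide=TT
pos 10: ACC -> K; peptide=TTK
pos 13: ACC -> K; peptide=TTKK
pos 16: CUA -> V; peptide=TTKKV
pos 19: UGA -> STOP

Answer: TTKKV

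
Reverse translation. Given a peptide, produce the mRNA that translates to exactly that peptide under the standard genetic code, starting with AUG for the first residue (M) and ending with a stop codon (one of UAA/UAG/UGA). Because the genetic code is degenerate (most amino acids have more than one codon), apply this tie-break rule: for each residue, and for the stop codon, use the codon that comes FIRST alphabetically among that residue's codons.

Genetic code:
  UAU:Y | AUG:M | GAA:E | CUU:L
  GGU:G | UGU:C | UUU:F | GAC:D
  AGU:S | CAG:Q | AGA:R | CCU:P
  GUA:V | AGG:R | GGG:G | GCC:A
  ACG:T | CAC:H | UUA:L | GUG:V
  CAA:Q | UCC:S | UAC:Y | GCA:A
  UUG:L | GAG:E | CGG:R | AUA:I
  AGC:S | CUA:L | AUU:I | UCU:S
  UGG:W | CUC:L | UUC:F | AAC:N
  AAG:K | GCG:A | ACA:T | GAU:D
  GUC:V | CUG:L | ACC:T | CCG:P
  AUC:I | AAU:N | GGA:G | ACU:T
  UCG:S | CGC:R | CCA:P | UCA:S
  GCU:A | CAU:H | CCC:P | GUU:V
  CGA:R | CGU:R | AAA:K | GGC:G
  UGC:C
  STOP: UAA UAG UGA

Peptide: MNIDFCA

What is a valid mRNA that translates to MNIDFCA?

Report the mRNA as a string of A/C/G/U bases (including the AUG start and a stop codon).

Answer: mRNA: AUGAACAUAGACUUCUGCGCAUAA

Derivation:
residue 1: M -> AUG (start codon)
residue 2: N codons sorted = AAC,AAU -> pick first = AAC
residue 3: I codons sorted = AUA,AUC,AUU -> pick first = AUA
residue 4: D codons sorted = GAC,GAU -> pick first = GAC
residue 5: F codons sorted = UUC,UUU -> pick first = UUC
residue 6: C codons sorted = UGC,UGU -> pick first = UGC
residue 7: A codons sorted = GCA,GCC,GCG,GCU -> pick first = GCA
terminator: stop codons sorted = UAA,UAG,UGA -> pick first = UAA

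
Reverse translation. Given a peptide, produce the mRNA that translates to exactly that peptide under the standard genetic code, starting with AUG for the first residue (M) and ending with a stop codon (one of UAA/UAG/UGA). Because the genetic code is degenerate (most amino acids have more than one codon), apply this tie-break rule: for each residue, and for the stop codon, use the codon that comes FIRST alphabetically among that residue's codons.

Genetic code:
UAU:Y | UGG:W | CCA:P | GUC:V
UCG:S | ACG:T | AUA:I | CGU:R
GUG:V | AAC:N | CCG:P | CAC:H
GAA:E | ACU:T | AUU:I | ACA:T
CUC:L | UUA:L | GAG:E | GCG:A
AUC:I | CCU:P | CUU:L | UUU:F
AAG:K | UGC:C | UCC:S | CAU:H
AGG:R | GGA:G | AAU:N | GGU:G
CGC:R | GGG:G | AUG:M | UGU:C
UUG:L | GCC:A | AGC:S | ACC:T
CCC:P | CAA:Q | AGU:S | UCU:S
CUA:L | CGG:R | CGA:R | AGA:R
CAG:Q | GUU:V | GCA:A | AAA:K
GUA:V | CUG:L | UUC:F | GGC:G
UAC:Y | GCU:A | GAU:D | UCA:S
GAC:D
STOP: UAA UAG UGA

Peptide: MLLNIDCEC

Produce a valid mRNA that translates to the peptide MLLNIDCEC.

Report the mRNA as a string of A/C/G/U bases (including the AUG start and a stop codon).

residue 1: M -> AUG (start codon)
residue 2: L codons sorted = CUA,CUC,CUG,CUU,UUA,UUG -> pick first = CUA
residue 3: L codons sorted = CUA,CUC,CUG,CUU,UUA,UUG -> pick first = CUA
residue 4: N codons sorted = AAC,AAU -> pick first = AAC
residue 5: I codons sorted = AUA,AUC,AUU -> pick first = AUA
residue 6: D codons sorted = GAC,GAU -> pick first = GAC
residue 7: C codons sorted = UGC,UGU -> pick first = UGC
residue 8: E codons sorted = GAA,GAG -> pick first = GAA
residue 9: C codons sorted = UGC,UGU -> pick first = UGC
terminator: stop codons sorted = UAA,UAG,UGA -> pick first = UAA

Answer: mRNA: AUGCUACUAAACAUAGACUGCGAAUGCUAA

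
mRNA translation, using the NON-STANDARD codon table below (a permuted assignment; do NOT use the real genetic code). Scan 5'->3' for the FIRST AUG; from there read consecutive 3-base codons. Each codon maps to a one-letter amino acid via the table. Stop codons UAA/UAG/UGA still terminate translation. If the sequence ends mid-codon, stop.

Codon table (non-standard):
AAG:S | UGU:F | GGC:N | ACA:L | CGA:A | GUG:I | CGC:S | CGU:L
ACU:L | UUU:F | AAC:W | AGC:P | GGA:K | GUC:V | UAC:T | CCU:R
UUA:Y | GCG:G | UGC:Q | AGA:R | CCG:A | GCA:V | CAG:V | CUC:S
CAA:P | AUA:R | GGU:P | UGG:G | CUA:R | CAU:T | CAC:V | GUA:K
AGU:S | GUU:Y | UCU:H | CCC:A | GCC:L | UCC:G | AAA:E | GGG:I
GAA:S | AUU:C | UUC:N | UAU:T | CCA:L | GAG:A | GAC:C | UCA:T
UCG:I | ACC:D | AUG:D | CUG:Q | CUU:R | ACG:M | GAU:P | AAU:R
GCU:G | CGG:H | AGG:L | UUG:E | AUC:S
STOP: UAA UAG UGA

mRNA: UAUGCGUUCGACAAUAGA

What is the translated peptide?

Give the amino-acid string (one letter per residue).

Answer: DLILR

Derivation:
start AUG at pos 1
pos 1: AUG -> D; peptide=D
pos 4: CGU -> L; peptide=DL
pos 7: UCG -> I; peptide=DLI
pos 10: ACA -> L; peptide=DLIL
pos 13: AUA -> R; peptide=DLILR
pos 16: only 2 nt remain (<3), stop (end of mRNA)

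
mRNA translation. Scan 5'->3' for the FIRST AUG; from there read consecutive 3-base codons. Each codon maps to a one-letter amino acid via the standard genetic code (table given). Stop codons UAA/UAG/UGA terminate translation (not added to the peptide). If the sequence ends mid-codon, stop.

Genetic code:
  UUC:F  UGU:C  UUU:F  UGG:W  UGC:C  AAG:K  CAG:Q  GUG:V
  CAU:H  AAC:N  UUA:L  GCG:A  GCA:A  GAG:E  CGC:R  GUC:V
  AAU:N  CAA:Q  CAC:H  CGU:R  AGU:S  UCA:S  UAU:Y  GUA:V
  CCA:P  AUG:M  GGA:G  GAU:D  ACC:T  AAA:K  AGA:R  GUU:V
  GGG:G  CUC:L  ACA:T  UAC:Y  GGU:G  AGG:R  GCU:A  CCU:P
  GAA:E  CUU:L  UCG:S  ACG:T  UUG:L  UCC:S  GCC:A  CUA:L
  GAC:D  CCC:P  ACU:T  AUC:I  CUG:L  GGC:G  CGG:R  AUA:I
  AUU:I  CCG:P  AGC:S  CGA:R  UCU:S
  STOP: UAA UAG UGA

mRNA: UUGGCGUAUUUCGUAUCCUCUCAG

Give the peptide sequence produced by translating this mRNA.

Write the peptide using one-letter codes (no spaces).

no AUG start codon found

Answer: (empty: no AUG start codon)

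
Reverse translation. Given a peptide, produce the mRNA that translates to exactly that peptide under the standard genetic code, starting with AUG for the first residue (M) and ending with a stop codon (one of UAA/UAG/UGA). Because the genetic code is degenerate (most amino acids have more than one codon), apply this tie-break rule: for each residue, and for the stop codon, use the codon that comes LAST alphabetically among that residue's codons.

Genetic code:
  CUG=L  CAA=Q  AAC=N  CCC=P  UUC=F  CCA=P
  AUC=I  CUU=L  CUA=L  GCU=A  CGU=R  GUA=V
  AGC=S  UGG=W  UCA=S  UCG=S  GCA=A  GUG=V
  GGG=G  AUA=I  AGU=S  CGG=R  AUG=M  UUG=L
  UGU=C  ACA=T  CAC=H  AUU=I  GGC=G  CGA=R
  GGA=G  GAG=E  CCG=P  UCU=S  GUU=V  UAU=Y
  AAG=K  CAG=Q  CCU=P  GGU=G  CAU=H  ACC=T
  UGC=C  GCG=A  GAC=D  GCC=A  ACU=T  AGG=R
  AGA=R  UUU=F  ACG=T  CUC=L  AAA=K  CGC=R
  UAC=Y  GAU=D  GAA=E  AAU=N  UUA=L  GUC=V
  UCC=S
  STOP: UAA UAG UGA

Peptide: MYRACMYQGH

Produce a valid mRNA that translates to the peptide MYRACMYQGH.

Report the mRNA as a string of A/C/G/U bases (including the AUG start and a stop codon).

Answer: mRNA: AUGUAUCGUGCUUGUAUGUAUCAGGGUCAUUGA

Derivation:
residue 1: M -> AUG (start codon)
residue 2: Y codons sorted = UAC,UAU -> pick last = UAU
residue 3: R codons sorted = AGA,AGG,CGA,CGC,CGG,CGU -> pick last = CGU
residue 4: A codons sorted = GCA,GCC,GCG,GCU -> pick last = GCU
residue 5: C codons sorted = UGC,UGU -> pick last = UGU
residue 6: M -> AUG (only codon)
residue 7: Y codons sorted = UAC,UAU -> pick last = UAU
residue 8: Q codons sorted = CAA,CAG -> pick last = CAG
residue 9: G codons sorted = GGA,GGC,GGG,GGU -> pick last = GGU
residue 10: H codons sorted = CAC,CAU -> pick last = CAU
terminator: stop codons sorted = UAA,UAG,UGA -> pick last = UGA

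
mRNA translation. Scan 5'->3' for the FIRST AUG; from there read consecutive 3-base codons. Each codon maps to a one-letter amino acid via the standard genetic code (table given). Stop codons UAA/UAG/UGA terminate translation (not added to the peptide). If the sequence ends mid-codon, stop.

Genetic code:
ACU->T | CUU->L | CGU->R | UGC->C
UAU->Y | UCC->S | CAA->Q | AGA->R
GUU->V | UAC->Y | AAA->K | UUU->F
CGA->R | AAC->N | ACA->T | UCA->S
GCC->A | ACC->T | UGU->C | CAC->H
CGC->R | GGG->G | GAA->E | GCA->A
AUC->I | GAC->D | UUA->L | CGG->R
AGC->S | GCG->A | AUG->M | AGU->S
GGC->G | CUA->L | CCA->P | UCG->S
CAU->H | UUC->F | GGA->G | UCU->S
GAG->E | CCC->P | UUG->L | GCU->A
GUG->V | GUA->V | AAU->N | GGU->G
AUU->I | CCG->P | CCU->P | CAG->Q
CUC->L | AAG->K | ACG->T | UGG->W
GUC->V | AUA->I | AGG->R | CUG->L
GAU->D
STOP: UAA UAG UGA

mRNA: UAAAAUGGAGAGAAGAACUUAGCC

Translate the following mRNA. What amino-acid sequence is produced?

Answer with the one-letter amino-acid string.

start AUG at pos 4
pos 4: AUG -> M; peptide=M
pos 7: GAG -> E; peptide=ME
pos 10: AGA -> R; peptide=MER
pos 13: AGA -> R; peptide=MERR
pos 16: ACU -> T; peptide=MERRT
pos 19: UAG -> STOP

Answer: MERRT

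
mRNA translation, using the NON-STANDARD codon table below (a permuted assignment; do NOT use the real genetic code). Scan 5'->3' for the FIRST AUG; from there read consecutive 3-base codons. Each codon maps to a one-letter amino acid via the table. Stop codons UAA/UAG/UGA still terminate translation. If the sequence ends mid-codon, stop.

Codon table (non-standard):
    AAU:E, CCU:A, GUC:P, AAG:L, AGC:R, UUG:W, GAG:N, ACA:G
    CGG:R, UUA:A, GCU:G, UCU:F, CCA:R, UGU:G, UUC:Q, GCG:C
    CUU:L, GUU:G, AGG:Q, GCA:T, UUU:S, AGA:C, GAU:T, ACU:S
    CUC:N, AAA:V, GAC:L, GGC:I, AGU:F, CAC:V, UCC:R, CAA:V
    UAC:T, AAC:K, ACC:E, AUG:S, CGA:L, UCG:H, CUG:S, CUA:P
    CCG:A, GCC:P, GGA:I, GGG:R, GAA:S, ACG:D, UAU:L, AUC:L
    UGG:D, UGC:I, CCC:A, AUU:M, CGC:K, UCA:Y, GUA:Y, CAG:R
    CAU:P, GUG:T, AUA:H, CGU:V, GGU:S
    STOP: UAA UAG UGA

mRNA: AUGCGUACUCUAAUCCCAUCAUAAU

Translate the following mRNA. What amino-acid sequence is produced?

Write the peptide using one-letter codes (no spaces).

Answer: SVSPLRY

Derivation:
start AUG at pos 0
pos 0: AUG -> S; peptide=S
pos 3: CGU -> V; peptide=SV
pos 6: ACU -> S; peptide=SVS
pos 9: CUA -> P; peptide=SVSP
pos 12: AUC -> L; peptide=SVSPL
pos 15: CCA -> R; peptide=SVSPLR
pos 18: UCA -> Y; peptide=SVSPLRY
pos 21: UAA -> STOP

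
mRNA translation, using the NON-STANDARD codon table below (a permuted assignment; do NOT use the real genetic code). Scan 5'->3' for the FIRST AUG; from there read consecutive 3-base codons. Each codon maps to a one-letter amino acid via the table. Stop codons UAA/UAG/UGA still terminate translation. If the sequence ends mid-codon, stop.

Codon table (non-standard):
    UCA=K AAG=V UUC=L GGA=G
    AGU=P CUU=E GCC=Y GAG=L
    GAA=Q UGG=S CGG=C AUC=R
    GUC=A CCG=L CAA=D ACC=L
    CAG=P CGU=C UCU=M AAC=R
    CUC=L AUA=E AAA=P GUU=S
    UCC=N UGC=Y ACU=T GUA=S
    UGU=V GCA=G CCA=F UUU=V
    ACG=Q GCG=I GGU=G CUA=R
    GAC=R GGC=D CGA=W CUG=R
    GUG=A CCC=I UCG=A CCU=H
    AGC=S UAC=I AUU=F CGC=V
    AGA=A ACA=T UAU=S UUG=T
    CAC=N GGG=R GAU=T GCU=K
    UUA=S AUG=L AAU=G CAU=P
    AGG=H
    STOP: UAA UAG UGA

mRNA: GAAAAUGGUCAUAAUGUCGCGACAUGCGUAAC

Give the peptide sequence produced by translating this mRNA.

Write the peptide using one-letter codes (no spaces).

Answer: LAELAWPI

Derivation:
start AUG at pos 4
pos 4: AUG -> L; peptide=L
pos 7: GUC -> A; peptide=LA
pos 10: AUA -> E; peptide=LAE
pos 13: AUG -> L; peptide=LAEL
pos 16: UCG -> A; peptide=LAELA
pos 19: CGA -> W; peptide=LAELAW
pos 22: CAU -> P; peptide=LAELAWP
pos 25: GCG -> I; peptide=LAELAWPI
pos 28: UAA -> STOP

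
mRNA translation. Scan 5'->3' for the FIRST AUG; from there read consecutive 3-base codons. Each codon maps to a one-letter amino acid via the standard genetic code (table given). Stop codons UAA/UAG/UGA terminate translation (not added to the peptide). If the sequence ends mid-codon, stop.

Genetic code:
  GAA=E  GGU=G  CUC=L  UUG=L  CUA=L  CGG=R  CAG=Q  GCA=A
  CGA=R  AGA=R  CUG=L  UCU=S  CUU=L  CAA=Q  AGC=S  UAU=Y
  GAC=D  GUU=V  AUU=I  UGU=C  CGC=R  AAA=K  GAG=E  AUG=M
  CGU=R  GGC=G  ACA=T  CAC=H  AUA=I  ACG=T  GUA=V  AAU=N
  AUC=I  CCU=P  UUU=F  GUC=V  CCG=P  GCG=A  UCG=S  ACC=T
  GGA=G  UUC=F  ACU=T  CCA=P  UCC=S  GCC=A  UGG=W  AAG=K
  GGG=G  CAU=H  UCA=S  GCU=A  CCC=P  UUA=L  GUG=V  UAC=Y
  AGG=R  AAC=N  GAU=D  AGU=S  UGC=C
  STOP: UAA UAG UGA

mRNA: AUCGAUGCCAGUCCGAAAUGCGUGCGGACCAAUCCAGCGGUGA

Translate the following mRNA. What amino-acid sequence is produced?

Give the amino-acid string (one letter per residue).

Answer: MPVRNACGPIQR

Derivation:
start AUG at pos 4
pos 4: AUG -> M; peptide=M
pos 7: CCA -> P; peptide=MP
pos 10: GUC -> V; peptide=MPV
pos 13: CGA -> R; peptide=MPVR
pos 16: AAU -> N; peptide=MPVRN
pos 19: GCG -> A; peptide=MPVRNA
pos 22: UGC -> C; peptide=MPVRNAC
pos 25: GGA -> G; peptide=MPVRNACG
pos 28: CCA -> P; peptide=MPVRNACGP
pos 31: AUC -> I; peptide=MPVRNACGPI
pos 34: CAG -> Q; peptide=MPVRNACGPIQ
pos 37: CGG -> R; peptide=MPVRNACGPIQR
pos 40: UGA -> STOP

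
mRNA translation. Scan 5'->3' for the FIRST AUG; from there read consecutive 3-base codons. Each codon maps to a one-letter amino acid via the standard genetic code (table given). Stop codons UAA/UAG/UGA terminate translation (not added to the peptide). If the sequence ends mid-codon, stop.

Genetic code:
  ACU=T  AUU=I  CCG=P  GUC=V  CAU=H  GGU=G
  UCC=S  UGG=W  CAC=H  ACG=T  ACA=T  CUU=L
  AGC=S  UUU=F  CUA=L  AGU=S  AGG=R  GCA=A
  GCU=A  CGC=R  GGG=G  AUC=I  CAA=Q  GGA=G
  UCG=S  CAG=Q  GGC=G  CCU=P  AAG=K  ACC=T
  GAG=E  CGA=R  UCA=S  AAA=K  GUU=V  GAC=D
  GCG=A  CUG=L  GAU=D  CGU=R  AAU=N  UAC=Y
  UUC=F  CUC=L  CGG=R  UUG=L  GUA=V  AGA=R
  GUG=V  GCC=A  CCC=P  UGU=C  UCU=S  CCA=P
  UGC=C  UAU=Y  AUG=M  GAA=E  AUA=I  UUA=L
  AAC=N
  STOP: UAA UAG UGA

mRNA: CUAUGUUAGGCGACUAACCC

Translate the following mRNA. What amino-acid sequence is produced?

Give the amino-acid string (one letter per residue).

start AUG at pos 2
pos 2: AUG -> M; peptide=M
pos 5: UUA -> L; peptide=ML
pos 8: GGC -> G; peptide=MLG
pos 11: GAC -> D; peptide=MLGD
pos 14: UAA -> STOP

Answer: MLGD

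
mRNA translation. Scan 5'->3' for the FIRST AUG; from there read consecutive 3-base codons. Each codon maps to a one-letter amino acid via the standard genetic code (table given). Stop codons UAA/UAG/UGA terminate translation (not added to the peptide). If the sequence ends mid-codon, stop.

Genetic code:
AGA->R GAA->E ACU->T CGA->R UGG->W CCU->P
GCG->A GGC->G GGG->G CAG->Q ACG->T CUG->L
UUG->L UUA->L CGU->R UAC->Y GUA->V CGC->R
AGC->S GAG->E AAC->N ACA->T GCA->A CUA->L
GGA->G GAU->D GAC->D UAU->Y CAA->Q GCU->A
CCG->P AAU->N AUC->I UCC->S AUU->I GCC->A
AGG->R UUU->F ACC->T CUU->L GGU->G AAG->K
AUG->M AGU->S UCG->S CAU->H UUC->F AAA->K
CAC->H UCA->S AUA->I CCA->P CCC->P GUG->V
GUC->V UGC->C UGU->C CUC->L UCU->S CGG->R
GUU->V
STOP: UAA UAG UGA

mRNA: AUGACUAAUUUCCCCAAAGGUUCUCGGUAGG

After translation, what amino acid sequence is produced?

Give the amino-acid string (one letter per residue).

start AUG at pos 0
pos 0: AUG -> M; peptide=M
pos 3: ACU -> T; peptide=MT
pos 6: AAU -> N; peptide=MTN
pos 9: UUC -> F; peptide=MTNF
pos 12: CCC -> P; peptide=MTNFP
pos 15: AAA -> K; peptide=MTNFPK
pos 18: GGU -> G; peptide=MTNFPKG
pos 21: UCU -> S; peptide=MTNFPKGS
pos 24: CGG -> R; peptide=MTNFPKGSR
pos 27: UAG -> STOP

Answer: MTNFPKGSR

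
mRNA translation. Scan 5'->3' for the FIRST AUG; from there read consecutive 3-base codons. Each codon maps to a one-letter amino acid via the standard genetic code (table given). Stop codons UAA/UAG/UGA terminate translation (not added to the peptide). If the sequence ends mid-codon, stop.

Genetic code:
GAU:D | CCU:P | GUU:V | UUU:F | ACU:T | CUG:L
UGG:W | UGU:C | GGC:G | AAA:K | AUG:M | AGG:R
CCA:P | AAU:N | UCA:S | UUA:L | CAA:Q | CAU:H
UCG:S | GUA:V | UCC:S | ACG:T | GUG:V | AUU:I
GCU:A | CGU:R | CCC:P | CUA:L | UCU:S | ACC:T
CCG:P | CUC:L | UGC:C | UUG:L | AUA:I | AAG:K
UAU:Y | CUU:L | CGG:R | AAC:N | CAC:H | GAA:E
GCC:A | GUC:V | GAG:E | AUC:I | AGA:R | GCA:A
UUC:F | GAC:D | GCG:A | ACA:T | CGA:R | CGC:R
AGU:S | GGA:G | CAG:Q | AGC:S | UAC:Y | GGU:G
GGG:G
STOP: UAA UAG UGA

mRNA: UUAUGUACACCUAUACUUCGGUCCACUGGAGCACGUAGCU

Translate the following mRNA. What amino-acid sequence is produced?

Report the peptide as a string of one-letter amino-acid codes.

start AUG at pos 2
pos 2: AUG -> M; peptide=M
pos 5: UAC -> Y; peptide=MY
pos 8: ACC -> T; peptide=MYT
pos 11: UAU -> Y; peptide=MYTY
pos 14: ACU -> T; peptide=MYTYT
pos 17: UCG -> S; peptide=MYTYTS
pos 20: GUC -> V; peptide=MYTYTSV
pos 23: CAC -> H; peptide=MYTYTSVH
pos 26: UGG -> W; peptide=MYTYTSVHW
pos 29: AGC -> S; peptide=MYTYTSVHWS
pos 32: ACG -> T; peptide=MYTYTSVHWST
pos 35: UAG -> STOP

Answer: MYTYTSVHWST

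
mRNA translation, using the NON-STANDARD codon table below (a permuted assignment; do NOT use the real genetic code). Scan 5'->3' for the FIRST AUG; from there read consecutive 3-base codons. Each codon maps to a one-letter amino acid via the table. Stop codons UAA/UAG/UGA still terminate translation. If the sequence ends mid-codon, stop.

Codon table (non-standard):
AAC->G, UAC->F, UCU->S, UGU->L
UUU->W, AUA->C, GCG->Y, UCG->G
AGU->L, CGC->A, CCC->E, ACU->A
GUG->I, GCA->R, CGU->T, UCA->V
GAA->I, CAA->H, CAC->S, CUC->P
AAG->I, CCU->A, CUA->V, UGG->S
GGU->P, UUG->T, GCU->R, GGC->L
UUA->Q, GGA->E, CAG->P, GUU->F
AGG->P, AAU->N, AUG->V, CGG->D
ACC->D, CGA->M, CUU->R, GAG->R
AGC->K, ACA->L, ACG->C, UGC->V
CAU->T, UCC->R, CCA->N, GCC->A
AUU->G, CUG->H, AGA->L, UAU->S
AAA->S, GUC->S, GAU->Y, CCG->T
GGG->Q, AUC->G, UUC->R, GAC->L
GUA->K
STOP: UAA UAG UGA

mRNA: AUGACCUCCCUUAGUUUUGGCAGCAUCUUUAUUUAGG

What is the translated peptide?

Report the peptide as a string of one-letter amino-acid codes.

start AUG at pos 0
pos 0: AUG -> V; peptide=V
pos 3: ACC -> D; peptide=VD
pos 6: UCC -> R; peptide=VDR
pos 9: CUU -> R; peptide=VDRR
pos 12: AGU -> L; peptide=VDRRL
pos 15: UUU -> W; peptide=VDRRLW
pos 18: GGC -> L; peptide=VDRRLWL
pos 21: AGC -> K; peptide=VDRRLWLK
pos 24: AUC -> G; peptide=VDRRLWLKG
pos 27: UUU -> W; peptide=VDRRLWLKGW
pos 30: AUU -> G; peptide=VDRRLWLKGWG
pos 33: UAG -> STOP

Answer: VDRRLWLKGWG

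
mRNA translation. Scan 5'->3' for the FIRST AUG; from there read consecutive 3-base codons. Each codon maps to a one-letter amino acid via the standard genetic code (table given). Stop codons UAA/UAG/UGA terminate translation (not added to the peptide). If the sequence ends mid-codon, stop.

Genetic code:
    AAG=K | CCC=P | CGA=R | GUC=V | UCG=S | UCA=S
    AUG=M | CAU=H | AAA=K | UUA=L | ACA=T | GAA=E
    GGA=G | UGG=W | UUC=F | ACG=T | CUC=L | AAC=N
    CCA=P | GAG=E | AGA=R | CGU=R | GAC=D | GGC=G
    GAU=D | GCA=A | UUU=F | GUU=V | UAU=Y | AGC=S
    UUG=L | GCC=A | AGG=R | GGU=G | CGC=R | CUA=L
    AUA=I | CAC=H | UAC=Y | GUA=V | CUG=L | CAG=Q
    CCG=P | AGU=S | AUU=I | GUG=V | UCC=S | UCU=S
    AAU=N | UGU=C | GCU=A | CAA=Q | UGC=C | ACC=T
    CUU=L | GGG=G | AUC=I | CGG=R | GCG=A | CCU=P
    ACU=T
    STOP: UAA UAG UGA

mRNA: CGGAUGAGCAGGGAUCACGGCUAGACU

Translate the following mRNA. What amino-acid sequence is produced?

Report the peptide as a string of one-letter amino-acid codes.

start AUG at pos 3
pos 3: AUG -> M; peptide=M
pos 6: AGC -> S; peptide=MS
pos 9: AGG -> R; peptide=MSR
pos 12: GAU -> D; peptide=MSRD
pos 15: CAC -> H; peptide=MSRDH
pos 18: GGC -> G; peptide=MSRDHG
pos 21: UAG -> STOP

Answer: MSRDHG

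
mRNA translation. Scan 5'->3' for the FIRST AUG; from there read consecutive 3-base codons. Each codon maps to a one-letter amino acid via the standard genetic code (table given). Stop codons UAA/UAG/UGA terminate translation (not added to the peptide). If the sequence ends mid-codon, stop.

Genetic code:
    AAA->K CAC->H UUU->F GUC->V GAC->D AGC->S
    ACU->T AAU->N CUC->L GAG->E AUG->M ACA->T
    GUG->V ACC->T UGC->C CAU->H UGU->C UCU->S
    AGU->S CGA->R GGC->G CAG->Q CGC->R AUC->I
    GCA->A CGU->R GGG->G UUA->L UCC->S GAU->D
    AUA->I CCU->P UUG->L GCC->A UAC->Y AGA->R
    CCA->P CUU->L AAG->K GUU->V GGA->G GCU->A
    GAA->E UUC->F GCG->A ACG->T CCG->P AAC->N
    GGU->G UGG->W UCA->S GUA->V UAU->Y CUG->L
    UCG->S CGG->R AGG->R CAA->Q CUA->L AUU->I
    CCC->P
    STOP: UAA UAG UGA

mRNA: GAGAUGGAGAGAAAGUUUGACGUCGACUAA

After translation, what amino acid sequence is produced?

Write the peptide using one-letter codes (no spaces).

Answer: MERKFDVD

Derivation:
start AUG at pos 3
pos 3: AUG -> M; peptide=M
pos 6: GAG -> E; peptide=ME
pos 9: AGA -> R; peptide=MER
pos 12: AAG -> K; peptide=MERK
pos 15: UUU -> F; peptide=MERKF
pos 18: GAC -> D; peptide=MERKFD
pos 21: GUC -> V; peptide=MERKFDV
pos 24: GAC -> D; peptide=MERKFDVD
pos 27: UAA -> STOP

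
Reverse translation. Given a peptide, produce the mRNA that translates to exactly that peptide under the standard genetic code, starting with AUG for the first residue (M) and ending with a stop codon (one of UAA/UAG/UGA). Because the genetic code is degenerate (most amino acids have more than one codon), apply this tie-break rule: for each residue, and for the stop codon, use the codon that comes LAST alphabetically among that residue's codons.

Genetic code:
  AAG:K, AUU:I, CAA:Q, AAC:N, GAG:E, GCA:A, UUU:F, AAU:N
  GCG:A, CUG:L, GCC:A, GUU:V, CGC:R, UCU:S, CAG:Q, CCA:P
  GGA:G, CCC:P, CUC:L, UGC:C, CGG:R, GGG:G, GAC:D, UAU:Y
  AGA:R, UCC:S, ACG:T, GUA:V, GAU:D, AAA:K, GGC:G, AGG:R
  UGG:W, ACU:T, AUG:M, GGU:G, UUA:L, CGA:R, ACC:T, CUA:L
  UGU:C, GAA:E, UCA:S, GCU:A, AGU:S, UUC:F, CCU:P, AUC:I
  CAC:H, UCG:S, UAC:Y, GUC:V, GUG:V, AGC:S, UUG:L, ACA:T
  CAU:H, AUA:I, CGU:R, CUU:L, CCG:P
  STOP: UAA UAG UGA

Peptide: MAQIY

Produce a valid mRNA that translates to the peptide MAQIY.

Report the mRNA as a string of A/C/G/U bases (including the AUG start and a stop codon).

Answer: mRNA: AUGGCUCAGAUUUAUUGA

Derivation:
residue 1: M -> AUG (start codon)
residue 2: A codons sorted = GCA,GCC,GCG,GCU -> pick last = GCU
residue 3: Q codons sorted = CAA,CAG -> pick last = CAG
residue 4: I codons sorted = AUA,AUC,AUU -> pick last = AUU
residue 5: Y codons sorted = UAC,UAU -> pick last = UAU
terminator: stop codons sorted = UAA,UAG,UGA -> pick last = UGA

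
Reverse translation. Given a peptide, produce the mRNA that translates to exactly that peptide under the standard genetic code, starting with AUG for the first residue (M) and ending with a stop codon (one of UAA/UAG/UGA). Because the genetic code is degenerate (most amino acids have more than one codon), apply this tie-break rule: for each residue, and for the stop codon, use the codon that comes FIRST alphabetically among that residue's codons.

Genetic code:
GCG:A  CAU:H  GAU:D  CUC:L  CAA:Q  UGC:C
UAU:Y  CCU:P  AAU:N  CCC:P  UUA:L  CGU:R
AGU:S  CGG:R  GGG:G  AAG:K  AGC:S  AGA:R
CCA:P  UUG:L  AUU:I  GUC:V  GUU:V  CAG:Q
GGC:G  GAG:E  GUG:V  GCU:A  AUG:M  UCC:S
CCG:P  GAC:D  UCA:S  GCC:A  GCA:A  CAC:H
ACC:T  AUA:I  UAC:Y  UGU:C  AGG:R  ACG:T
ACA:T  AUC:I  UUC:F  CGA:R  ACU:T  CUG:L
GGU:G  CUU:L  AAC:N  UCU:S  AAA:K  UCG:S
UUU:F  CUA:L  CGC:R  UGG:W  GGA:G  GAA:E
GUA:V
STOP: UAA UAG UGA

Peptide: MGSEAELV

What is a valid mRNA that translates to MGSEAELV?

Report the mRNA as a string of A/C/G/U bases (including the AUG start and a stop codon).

residue 1: M -> AUG (start codon)
residue 2: G codons sorted = GGA,GGC,GGG,GGU -> pick first = GGA
residue 3: S codons sorted = AGC,AGU,UCA,UCC,UCG,UCU -> pick first = AGC
residue 4: E codons sorted = GAA,GAG -> pick first = GAA
residue 5: A codons sorted = GCA,GCC,GCG,GCU -> pick first = GCA
residue 6: E codons sorted = GAA,GAG -> pick first = GAA
residue 7: L codons sorted = CUA,CUC,CUG,CUU,UUA,UUG -> pick first = CUA
residue 8: V codons sorted = GUA,GUC,GUG,GUU -> pick first = GUA
terminator: stop codons sorted = UAA,UAG,UGA -> pick first = UAA

Answer: mRNA: AUGGGAAGCGAAGCAGAACUAGUAUAA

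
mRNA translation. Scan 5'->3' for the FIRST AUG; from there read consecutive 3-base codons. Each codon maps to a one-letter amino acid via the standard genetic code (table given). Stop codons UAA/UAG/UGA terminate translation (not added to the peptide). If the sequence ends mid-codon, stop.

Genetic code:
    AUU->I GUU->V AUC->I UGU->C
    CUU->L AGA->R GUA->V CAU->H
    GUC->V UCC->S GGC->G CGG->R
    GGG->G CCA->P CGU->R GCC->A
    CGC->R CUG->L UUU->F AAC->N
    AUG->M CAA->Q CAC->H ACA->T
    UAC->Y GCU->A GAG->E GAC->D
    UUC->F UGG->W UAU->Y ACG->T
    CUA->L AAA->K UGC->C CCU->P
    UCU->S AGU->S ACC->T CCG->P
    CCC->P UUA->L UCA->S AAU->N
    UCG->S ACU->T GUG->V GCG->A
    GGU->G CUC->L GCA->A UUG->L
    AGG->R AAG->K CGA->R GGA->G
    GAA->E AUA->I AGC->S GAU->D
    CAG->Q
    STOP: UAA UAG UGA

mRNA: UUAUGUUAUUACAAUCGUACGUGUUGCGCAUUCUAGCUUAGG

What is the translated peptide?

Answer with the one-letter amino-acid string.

start AUG at pos 2
pos 2: AUG -> M; peptide=M
pos 5: UUA -> L; peptide=ML
pos 8: UUA -> L; peptide=MLL
pos 11: CAA -> Q; peptide=MLLQ
pos 14: UCG -> S; peptide=MLLQS
pos 17: UAC -> Y; peptide=MLLQSY
pos 20: GUG -> V; peptide=MLLQSYV
pos 23: UUG -> L; peptide=MLLQSYVL
pos 26: CGC -> R; peptide=MLLQSYVLR
pos 29: AUU -> I; peptide=MLLQSYVLRI
pos 32: CUA -> L; peptide=MLLQSYVLRIL
pos 35: GCU -> A; peptide=MLLQSYVLRILA
pos 38: UAG -> STOP

Answer: MLLQSYVLRILA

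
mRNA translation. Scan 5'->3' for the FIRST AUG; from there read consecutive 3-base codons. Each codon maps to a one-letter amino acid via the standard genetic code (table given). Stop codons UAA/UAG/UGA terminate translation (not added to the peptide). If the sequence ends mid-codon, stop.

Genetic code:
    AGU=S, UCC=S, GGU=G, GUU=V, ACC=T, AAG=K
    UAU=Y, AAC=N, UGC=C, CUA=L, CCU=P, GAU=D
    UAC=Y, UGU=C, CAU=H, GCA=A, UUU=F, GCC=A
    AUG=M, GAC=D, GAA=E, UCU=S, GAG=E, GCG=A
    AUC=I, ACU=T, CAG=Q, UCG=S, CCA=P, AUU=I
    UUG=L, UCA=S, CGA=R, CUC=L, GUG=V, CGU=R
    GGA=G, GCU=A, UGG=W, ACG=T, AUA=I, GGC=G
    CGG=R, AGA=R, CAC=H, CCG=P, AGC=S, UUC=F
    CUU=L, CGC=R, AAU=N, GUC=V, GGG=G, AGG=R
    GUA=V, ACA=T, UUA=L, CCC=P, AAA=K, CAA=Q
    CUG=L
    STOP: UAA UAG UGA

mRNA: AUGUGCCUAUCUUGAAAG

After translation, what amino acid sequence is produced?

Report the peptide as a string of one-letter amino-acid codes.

Answer: MCLS

Derivation:
start AUG at pos 0
pos 0: AUG -> M; peptide=M
pos 3: UGC -> C; peptide=MC
pos 6: CUA -> L; peptide=MCL
pos 9: UCU -> S; peptide=MCLS
pos 12: UGA -> STOP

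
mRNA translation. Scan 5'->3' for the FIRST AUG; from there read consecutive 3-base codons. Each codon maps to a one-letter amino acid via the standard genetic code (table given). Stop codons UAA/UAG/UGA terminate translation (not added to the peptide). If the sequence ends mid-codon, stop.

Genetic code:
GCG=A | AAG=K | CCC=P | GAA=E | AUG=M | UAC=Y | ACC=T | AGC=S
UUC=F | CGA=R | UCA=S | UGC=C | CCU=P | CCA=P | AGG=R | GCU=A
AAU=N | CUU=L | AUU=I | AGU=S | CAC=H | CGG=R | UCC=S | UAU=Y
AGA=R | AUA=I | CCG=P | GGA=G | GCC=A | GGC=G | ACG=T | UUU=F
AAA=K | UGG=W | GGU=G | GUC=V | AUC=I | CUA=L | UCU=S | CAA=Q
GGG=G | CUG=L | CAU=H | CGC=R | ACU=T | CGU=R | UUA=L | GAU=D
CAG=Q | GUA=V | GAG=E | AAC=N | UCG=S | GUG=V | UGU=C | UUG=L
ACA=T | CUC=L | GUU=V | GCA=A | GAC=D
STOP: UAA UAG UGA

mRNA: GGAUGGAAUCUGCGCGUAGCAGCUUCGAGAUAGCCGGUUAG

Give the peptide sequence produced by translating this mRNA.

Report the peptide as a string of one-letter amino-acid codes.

Answer: MESARSSFEIAG

Derivation:
start AUG at pos 2
pos 2: AUG -> M; peptide=M
pos 5: GAA -> E; peptide=ME
pos 8: UCU -> S; peptide=MES
pos 11: GCG -> A; peptide=MESA
pos 14: CGU -> R; peptide=MESAR
pos 17: AGC -> S; peptide=MESARS
pos 20: AGC -> S; peptide=MESARSS
pos 23: UUC -> F; peptide=MESARSSF
pos 26: GAG -> E; peptide=MESARSSFE
pos 29: AUA -> I; peptide=MESARSSFEI
pos 32: GCC -> A; peptide=MESARSSFEIA
pos 35: GGU -> G; peptide=MESARSSFEIAG
pos 38: UAG -> STOP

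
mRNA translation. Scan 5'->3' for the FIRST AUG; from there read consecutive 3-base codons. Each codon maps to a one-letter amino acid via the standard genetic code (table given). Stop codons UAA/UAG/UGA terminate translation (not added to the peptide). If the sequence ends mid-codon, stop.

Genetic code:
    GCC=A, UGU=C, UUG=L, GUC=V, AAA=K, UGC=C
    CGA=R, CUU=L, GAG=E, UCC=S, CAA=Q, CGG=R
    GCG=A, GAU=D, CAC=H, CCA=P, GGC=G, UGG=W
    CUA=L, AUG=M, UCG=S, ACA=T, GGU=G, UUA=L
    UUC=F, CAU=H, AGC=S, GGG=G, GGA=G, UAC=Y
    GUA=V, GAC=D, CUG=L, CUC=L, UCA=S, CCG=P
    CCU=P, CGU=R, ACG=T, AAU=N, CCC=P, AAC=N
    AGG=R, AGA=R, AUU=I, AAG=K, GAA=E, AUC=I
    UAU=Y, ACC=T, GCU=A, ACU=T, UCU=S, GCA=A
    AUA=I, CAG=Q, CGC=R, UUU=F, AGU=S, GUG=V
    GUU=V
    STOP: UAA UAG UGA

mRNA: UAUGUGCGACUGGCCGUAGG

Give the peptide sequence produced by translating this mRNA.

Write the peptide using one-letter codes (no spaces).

Answer: MCDWP

Derivation:
start AUG at pos 1
pos 1: AUG -> M; peptide=M
pos 4: UGC -> C; peptide=MC
pos 7: GAC -> D; peptide=MCD
pos 10: UGG -> W; peptide=MCDW
pos 13: CCG -> P; peptide=MCDWP
pos 16: UAG -> STOP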